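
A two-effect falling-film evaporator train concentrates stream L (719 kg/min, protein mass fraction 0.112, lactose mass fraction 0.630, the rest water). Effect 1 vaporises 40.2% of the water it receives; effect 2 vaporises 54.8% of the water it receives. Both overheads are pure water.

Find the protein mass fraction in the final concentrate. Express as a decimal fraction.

0.138

water in feed = 719×0.258 = 185.5 kg/min.
After stage 1: water left = (1−0.402)×185.5 = 110.93; stream total = 644.43 kg/min.
After stage 2: water left = (1−0.548)×110.93 = 50.14; final concentrate = 583.64 kg/min.
protein fraction = 80.528/583.64 = 0.138.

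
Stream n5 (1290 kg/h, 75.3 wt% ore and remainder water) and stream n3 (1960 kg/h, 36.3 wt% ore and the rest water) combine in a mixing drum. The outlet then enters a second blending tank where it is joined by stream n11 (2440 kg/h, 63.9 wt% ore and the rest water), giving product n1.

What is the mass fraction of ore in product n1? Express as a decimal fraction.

0.5698

Overall, product flow = 5690 kg/h.
ore in = 1290×0.753 + 1960×0.363 + 2440×0.639 = 3242 kg/h.
ore fraction in n1 = 0.5698.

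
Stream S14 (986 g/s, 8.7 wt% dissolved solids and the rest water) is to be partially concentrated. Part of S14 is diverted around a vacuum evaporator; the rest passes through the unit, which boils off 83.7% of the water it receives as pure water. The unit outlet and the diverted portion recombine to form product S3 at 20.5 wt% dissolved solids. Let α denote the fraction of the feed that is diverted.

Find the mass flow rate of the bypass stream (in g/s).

243.3 g/s

All 986×0.087 = 85.782 g/s of dissolved solids reaches S3, so S3 = 85.782/0.205 = 418.45 g/s and vapour = 567.55 g/s.
The evaporator receives (1−α)·986 of feed at 0.913 water and removes 0.837 of that water:
0.837×0.913×(1−α)×986 = 567.55
(1−α) = 567.55/753.48 = 0.7532;  α = 0.2468.
Bypass flow = 0.2468×986 = 243.31 g/s.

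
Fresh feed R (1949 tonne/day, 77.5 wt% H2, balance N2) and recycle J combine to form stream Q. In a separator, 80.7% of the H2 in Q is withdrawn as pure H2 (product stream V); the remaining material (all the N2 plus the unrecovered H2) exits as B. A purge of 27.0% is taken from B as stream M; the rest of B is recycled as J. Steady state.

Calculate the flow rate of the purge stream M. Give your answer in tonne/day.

N2 enters only via R and leaves only via the purge: 1949×0.225 = 0.270×(N2 in B), and the separator passes all N2, so N2 in Q = N2 in B = 1624.2 tonne/day.
H2 in Q: m_A = 1949×0.775 + (1−0.270)·(1−0.807)·m_A, so m_A = 1510.5/0.8591 = 1758.2 tonne/day.
B = (1−0.807)×1758.2 + 1624.2 = 1963.5 tonne/day.
Purge M = 0.270×1963.5 = 530.14 tonne/day.

530.1 tonne/day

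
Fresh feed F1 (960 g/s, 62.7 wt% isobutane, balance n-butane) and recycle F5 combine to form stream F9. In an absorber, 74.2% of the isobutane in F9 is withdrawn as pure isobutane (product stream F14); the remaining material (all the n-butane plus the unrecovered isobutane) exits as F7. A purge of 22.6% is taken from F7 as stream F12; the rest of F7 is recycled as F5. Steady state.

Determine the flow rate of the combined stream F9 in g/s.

2337 g/s

n-butane enters only via F1 and leaves only via the purge: 960×0.373 = 0.226×(n-butane in F7), and the absorber passes all n-butane, so n-butane in F9 = n-butane in F7 = 1584.4 g/s.
isobutane in F9: m_A = 960×0.627 + (1−0.226)·(1−0.742)·m_A, so m_A = 601.92/0.8003 = 752.11 g/s.
F9 = 752.11 + 1584.4 = 2336.5 g/s.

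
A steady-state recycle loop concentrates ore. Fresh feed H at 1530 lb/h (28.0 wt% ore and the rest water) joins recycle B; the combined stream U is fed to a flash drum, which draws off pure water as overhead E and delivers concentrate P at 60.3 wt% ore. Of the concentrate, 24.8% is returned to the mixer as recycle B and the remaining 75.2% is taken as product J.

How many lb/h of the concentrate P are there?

944.7 lb/h

Overall ore balance (none leaves overhead): ore in fresh feed = ore in product, i.e. 1530×0.280 = (1−0.248)·P·0.603.
P = 428.4/(0.603×0.752) = 944.74 lb/h.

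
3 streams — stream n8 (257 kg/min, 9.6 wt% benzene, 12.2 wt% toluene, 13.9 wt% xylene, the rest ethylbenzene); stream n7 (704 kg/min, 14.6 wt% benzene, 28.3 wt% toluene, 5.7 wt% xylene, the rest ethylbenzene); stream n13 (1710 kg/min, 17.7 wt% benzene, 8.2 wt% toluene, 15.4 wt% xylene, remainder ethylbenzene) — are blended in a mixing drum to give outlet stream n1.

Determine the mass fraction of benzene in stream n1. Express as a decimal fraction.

0.161

Total flow out = 257 + 704 + 1710 = 2671 kg/min.
benzene in = 257×0.096 + 704×0.146 + 1710×0.177 = 430.13 kg/min.
benzene mass fraction in n1 = 430.13/2671 = 0.161.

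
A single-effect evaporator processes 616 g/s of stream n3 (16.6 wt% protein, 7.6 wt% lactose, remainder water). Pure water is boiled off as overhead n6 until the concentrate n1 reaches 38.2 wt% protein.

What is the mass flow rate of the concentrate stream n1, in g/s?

267.7 g/s

protein is conserved: 616×0.166 = 102.26 g/s all reports to the concentrate.
Concentrate = 102.26/(target fraction) = 267.69 g/s.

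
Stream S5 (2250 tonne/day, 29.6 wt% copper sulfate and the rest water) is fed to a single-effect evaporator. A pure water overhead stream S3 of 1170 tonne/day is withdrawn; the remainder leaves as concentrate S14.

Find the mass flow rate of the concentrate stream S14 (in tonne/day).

Concentrate = 2250 − 1170 = 1080 tonne/day.

1080 tonne/day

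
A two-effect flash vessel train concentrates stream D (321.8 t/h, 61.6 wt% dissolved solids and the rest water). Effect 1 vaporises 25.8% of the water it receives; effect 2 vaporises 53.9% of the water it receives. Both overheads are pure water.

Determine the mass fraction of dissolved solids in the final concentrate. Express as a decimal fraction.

0.8242

water in feed = 321.8×0.384 = 123.57 t/h.
After stage 1: water left = (1−0.258)×123.57 = 91.69; stream total = 289.92 t/h.
After stage 2: water left = (1−0.539)×91.69 = 42.269; final concentrate = 240.5 t/h.
dissolved solids fraction = 198.23/240.5 = 0.8242.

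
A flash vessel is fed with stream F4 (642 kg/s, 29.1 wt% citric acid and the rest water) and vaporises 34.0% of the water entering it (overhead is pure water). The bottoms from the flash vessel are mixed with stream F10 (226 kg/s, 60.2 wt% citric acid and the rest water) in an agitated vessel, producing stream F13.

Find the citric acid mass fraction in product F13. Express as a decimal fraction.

0.453

Vapour removed = 0.340×0.709×642 = 154.76 kg/s; concentrate = 487.24 kg/s.
citric acid reaching the mixer = 186.82 (from concentrate) + 226×0.602 = 322.87 kg/s.
Product flow = 487.24 + 226 = 713.24 kg/s; citric acid fraction = 0.453.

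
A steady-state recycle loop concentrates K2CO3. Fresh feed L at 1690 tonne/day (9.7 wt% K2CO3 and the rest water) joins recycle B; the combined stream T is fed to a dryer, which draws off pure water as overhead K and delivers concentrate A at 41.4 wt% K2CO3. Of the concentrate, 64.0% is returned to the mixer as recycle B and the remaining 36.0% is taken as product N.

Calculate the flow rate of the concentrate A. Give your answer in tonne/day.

1100 tonne/day

Overall K2CO3 balance (none leaves overhead): K2CO3 in fresh feed = K2CO3 in product, i.e. 1690×0.097 = (1−0.640)·A·0.414.
A = 163.93/(0.414×0.360) = 1099.9 tonne/day.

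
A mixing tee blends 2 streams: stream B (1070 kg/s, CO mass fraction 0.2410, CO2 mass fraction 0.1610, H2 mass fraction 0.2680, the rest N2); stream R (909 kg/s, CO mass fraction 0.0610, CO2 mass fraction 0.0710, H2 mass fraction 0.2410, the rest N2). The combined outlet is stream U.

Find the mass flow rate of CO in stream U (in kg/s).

CO out = CO in = 1070×0.241 + 909×0.061 = 313.32 kg/s.

313.3 kg/s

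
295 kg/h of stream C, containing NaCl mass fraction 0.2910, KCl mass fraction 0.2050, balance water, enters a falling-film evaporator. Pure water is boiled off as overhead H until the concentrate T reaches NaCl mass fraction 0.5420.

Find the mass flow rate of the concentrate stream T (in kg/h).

NaCl is conserved: 295×0.291 = 85.845 kg/h all reports to the concentrate.
Concentrate = 85.845/(target fraction) = 158.39 kg/h.

158.4 kg/h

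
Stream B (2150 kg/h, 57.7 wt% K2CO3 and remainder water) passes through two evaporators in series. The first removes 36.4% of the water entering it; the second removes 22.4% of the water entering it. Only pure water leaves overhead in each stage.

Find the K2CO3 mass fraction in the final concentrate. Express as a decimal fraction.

0.7343

water in feed = 2150×0.423 = 909.45 kg/h.
After stage 1: water left = (1−0.364)×909.45 = 578.41; stream total = 1819 kg/h.
After stage 2: water left = (1−0.224)×578.41 = 448.85; final concentrate = 1689.4 kg/h.
K2CO3 fraction = 1240.5/1689.4 = 0.7343.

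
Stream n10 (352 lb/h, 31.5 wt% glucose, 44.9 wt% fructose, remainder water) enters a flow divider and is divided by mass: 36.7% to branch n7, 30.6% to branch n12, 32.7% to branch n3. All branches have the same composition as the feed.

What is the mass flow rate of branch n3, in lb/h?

115.1 lb/h

Branch n3 flow = 0.327×352 = 115.1 lb/h.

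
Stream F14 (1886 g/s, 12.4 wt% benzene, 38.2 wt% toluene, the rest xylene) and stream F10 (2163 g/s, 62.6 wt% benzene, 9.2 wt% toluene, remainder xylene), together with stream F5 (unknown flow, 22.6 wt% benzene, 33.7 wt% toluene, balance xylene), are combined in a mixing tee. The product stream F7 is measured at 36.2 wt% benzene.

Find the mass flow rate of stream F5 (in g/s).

Let F5 be the unknown flow. Total out = 4049 + F5.
benzene balance: 1587.9 + 0.226·F5 = 0.362·(4049 + F5)
(0.226 − 0.362)·F5 = 0.362×4049 − 1587.9 = -122.16
F5 = -122.16 / -0.136 = 898.26 g/s

898.3 g/s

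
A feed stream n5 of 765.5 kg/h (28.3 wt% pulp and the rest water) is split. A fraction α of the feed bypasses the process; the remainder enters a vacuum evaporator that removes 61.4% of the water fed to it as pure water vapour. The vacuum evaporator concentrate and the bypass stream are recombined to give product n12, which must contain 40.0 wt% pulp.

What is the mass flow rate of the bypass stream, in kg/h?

256.9 kg/h

All 765.5×0.283 = 216.64 kg/h of pulp reaches n12, so n12 = 216.64/0.400 = 541.59 kg/h and vapour = 223.91 kg/h.
The evaporator receives (1−α)·765.5 of feed at 0.717 water and removes 0.614 of that water:
0.614×0.717×(1−α)×765.5 = 223.91
(1−α) = 223.91/337 = 0.6644;  α = 0.3356.
Bypass flow = 0.3356×765.5 = 256.89 kg/h.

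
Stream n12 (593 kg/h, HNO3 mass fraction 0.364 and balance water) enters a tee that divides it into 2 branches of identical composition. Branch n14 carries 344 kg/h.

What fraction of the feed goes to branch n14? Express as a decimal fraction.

0.580

Fraction to n14 = 344/593 = 0.5801.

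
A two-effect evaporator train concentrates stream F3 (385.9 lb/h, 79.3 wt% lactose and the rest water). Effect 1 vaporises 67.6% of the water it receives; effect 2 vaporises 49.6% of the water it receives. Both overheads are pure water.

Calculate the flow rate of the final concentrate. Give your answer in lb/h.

water in feed = 385.9×0.207 = 79.881 lb/h.
After stage 1: water left = (1−0.676)×79.881 = 25.882; stream total = 331.9 lb/h.
After stage 2: water left = (1−0.496)×25.882 = 13.044; final concentrate = 319.06 lb/h.

319.1 lb/h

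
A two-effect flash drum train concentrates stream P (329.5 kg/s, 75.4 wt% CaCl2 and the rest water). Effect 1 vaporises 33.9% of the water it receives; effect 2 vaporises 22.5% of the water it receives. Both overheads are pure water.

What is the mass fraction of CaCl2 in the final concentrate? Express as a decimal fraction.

water in feed = 329.5×0.246 = 81.057 kg/s.
After stage 1: water left = (1−0.339)×81.057 = 53.579; stream total = 302.02 kg/s.
After stage 2: water left = (1−0.225)×53.579 = 41.523; final concentrate = 289.97 kg/s.
CaCl2 fraction = 248.44/289.97 = 0.857.

0.857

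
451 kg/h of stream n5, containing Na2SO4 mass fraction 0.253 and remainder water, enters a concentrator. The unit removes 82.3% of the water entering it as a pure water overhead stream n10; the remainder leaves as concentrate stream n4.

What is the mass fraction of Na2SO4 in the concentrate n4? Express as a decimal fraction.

Na2SO4 is not removed: 451×0.253 = 114.1 kg/h of Na2SO4 enters n4.
water entering = 451×0.747 = 336.9 kg/h; overhead removed = 0.823×336.9 = 277.27 kg/h.
Concentrate = 451 − 277.27 = 173.73 kg/h.
Mass fraction = 114.1/173.73 = 0.657.

0.657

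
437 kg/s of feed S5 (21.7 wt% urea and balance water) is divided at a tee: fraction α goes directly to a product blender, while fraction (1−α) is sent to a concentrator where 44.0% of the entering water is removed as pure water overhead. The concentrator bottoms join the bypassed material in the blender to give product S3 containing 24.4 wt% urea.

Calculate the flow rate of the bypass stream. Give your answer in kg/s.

296.6 kg/s

All 437×0.217 = 94.829 kg/s of urea reaches S3, so S3 = 94.829/0.244 = 388.64 kg/s and vapour = 48.357 kg/s.
The evaporator receives (1−α)·437 of feed at 0.783 water and removes 0.440 of that water:
0.440×0.783×(1−α)×437 = 48.357
(1−α) = 48.357/150.56 = 0.3212;  α = 0.6788.
Bypass flow = 0.6788×437 = 296.64 kg/s.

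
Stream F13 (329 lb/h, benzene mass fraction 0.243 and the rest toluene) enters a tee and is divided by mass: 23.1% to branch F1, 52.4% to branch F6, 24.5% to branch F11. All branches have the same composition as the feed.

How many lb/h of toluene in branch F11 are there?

Branch F11 total = 0.245×329 = 80.605 lb/h.
toluene in F11 = 0.757×80.605 = 61.018 lb/h.

61.02 lb/h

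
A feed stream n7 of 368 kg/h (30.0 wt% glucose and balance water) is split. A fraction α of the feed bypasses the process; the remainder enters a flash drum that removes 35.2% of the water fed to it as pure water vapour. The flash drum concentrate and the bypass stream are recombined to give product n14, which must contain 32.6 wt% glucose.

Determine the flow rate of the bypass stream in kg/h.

All 368×0.300 = 110.4 kg/h of glucose reaches n14, so n14 = 110.4/0.326 = 338.65 kg/h and vapour = 29.35 kg/h.
The evaporator receives (1−α)·368 of feed at 0.700 water and removes 0.352 of that water:
0.352×0.700×(1−α)×368 = 29.35
(1−α) = 29.35/90.675 = 0.3237;  α = 0.6763.
Bypass flow = 0.6763×368 = 248.89 kg/h.

248.9 kg/h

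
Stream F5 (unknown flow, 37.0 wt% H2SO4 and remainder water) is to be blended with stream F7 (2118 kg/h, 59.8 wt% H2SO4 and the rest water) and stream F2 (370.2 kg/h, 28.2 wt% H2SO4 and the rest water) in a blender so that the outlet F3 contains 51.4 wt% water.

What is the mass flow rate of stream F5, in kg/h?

Let F5 be the unknown flow. Total out = 2488.2 + F5.
water balance: 1117.2 + 0.630·F5 = 0.514·(2488.2 + F5)
(0.630 − 0.514)·F5 = 0.514×2488.2 − 1117.2 = 161.7
F5 = 161.7 / 0.116 = 1393.9 kg/h

1394 kg/h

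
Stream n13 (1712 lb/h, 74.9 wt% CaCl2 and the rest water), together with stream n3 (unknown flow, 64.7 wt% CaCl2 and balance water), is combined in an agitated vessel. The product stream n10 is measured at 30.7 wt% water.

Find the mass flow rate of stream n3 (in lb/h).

Let n3 be the unknown flow. Total out = 1712 + n3.
water balance: 429.71 + 0.353·n3 = 0.307·(1712 + n3)
(0.353 − 0.307)·n3 = 0.307×1712 − 429.71 = 95.872
n3 = 95.872 / 0.046 = 2084.2 lb/h

2084 lb/h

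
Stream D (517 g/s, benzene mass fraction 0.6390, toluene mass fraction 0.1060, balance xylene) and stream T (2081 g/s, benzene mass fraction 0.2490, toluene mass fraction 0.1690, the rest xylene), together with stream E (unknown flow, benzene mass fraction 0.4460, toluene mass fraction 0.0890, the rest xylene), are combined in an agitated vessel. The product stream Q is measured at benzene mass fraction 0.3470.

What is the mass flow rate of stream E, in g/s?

535.1 g/s

Let E be the unknown flow. Total out = 2598 + E.
benzene balance: 848.53 + 0.446·E = 0.347·(2598 + E)
(0.446 − 0.347)·E = 0.347×2598 − 848.53 = 52.974
E = 52.974 / 0.099 = 535.09 g/s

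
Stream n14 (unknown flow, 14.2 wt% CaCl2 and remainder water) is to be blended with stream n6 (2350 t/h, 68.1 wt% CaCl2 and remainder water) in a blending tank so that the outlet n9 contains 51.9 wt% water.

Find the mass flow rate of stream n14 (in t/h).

Let n14 be the unknown flow. Total out = 2350 + n14.
water balance: 749.65 + 0.858·n14 = 0.519·(2350 + n14)
(0.858 − 0.519)·n14 = 0.519×2350 − 749.65 = 470
n14 = 470 / 0.339 = 1386.4 t/h

1386 t/h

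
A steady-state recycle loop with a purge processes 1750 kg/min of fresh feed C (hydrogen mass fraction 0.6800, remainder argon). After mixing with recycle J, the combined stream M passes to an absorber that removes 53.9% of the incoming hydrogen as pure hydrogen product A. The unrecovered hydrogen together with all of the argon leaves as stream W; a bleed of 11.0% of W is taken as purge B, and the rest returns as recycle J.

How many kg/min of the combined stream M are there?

7109 kg/min

argon enters only via C and leaves only via the purge: 1750×0.320 = 0.110×(argon in W), and the absorber passes all argon, so argon in M = argon in W = 5090.9 kg/min.
hydrogen in M: m_A = 1750×0.680 + (1−0.110)·(1−0.539)·m_A, so m_A = 1190/0.5897 = 2017.9 kg/min.
M = 2017.9 + 5090.9 = 7108.9 kg/min.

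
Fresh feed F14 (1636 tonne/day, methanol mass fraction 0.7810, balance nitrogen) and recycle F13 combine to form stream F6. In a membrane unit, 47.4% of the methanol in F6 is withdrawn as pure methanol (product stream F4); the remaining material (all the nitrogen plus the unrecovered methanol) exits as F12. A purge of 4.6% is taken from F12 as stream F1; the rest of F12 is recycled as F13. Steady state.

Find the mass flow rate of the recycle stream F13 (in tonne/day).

8717 tonne/day

nitrogen enters only via F14 and leaves only via the purge: 1636×0.219 = 0.046×(nitrogen in F12), and the membrane unit passes all nitrogen, so nitrogen in F6 = nitrogen in F12 = 7788.8 tonne/day.
methanol in F6: m_A = 1636×0.781 + (1−0.046)·(1−0.474)·m_A, so m_A = 1277.7/0.4982 = 2564.7 tonne/day.
F12 = (1−0.474)×2564.7 + 7788.8 = 9137.8 tonne/day.
Recycle F13 = (1−0.046)×9137.8 = 8717.5 tonne/day.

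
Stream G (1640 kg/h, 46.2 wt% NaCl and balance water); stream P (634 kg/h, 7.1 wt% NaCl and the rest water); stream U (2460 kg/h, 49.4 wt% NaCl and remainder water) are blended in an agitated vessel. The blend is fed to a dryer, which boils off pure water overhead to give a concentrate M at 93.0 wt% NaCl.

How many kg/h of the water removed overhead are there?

NaCl entering = 1640×0.462 + 634×0.071 + 2460×0.494 = 2017.9 kg/h.
All NaCl reports to M, so M = 2017.9/0.930 = 2169.8 kg/h.
Total feed = 4734 kg/h; overhead = 4734 − 2169.8 = 2564.2 kg/h.

2564 kg/h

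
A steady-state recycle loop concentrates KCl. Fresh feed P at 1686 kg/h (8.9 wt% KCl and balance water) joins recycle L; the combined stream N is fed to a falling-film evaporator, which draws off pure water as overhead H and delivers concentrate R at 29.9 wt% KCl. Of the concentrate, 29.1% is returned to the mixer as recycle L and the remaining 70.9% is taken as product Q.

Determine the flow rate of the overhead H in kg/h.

Overall KCl balance (none leaves overhead): KCl in fresh feed = KCl in product, i.e. 1686×0.089 = (1−0.291)·R·0.299.
R = 150.05/(0.299×0.709) = 707.83 kg/h.
Recycle L = 0.291×707.83 = 205.98 kg/h.
Combined feed N = 1686 + 205.98 = 1892 kg/h.
Overhead H = N − R = 1892 − 707.83 = 1184.1 kg/h.

1184 kg/h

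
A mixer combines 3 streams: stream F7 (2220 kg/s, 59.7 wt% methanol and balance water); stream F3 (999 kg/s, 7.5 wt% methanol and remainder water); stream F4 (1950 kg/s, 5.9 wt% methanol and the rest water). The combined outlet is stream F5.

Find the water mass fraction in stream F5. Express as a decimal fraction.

Total flow out = 2220 + 999 + 1950 = 5169 kg/s.
water in = 2220×0.403 + 999×0.925 + 1950×0.941 = 3653.7 kg/s.
water mass fraction in F5 = 3653.7/5169 = 0.7068.

0.7068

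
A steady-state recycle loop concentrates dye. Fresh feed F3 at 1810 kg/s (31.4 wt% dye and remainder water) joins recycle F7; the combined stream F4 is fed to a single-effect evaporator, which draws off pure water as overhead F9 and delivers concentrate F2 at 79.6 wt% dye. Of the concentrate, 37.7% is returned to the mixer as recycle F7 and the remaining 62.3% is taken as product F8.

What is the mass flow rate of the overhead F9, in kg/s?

1096 kg/s

Overall dye balance (none leaves overhead): dye in fresh feed = dye in product, i.e. 1810×0.314 = (1−0.377)·F2·0.796.
F2 = 568.34/(0.796×0.623) = 1146.1 kg/s.
Recycle F7 = 0.377×1146.1 = 432.06 kg/s.
Combined feed F4 = 1810 + 432.06 = 2242.1 kg/s.
Overhead F9 = F4 − F2 = 2242.1 − 1146.1 = 1096 kg/s.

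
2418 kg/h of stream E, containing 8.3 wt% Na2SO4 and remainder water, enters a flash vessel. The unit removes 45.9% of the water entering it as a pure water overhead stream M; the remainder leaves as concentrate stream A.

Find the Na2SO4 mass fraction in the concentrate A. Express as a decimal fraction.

0.143

Na2SO4 is not removed: 2418×0.083 = 200.69 kg/h of Na2SO4 enters A.
water entering = 2418×0.917 = 2217.3 kg/h; overhead removed = 0.459×2217.3 = 1017.7 kg/h.
Concentrate = 2418 − 1017.7 = 1400.3 kg/h.
Mass fraction = 200.69/1400.3 = 0.143.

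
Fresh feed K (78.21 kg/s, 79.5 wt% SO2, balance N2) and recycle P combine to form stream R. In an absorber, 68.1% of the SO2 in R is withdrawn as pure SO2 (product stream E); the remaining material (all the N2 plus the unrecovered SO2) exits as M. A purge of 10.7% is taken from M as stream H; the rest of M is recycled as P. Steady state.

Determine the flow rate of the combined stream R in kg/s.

N2 enters only via K and leaves only via the purge: 78.21×0.205 = 0.107×(N2 in M), and the absorber passes all N2, so N2 in R = N2 in M = 149.84 kg/s.
SO2 in R: m_A = 78.21×0.795 + (1−0.107)·(1−0.681)·m_A, so m_A = 62.177/0.7151 = 86.945 kg/s.
R = 86.945 + 149.84 = 236.79 kg/s.

236.8 kg/s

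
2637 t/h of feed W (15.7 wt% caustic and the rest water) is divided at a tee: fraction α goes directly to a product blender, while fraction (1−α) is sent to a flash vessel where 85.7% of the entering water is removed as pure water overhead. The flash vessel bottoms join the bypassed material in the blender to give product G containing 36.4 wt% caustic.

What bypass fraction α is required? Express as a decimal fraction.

0.213

All 2637×0.157 = 414.01 t/h of caustic reaches G, so G = 414.01/0.364 = 1137.4 t/h and vapour = 1499.6 t/h.
The evaporator receives (1−α)·2637 of feed at 0.843 water and removes 0.857 of that water:
0.857×0.843×(1−α)×2637 = 1499.6
(1−α) = 1499.6/1905.1 = 0.7872;  α = 0.2128.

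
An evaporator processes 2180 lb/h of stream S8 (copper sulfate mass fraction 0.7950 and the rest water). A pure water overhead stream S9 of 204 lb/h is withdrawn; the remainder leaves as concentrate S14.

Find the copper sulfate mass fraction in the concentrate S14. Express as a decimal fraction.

0.8771

copper sulfate is not removed: 2180×0.795 = 1733.1 lb/h of copper sulfate enters S14.
Concentrate = 2180 − 204 = 1976 lb/h.
Mass fraction = 1733.1/1976 = 0.8771.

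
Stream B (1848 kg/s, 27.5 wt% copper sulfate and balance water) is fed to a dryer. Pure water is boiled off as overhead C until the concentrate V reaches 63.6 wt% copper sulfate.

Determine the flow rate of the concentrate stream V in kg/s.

799.1 kg/s

copper sulfate is conserved: 1848×0.275 = 508.2 kg/s all reports to the concentrate.
Concentrate = 508.2/(target fraction) = 799.06 kg/s.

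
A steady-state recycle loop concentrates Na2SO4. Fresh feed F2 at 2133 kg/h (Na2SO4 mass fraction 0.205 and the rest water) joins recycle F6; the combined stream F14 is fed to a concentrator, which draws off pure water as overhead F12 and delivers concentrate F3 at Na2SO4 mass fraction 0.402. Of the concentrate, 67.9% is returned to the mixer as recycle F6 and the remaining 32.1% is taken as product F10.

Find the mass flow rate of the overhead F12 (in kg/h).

1045 kg/h

Overall Na2SO4 balance (none leaves overhead): Na2SO4 in fresh feed = Na2SO4 in product, i.e. 2133×0.205 = (1−0.679)·F3·0.402.
F3 = 437.26/(0.402×0.321) = 3388.5 kg/h.
Recycle F6 = 0.679×3388.5 = 2300.8 kg/h.
Combined feed F14 = 2133 + 2300.8 = 4433.8 kg/h.
Overhead F12 = F14 − F3 = 4433.8 − 3388.5 = 1045.3 kg/h.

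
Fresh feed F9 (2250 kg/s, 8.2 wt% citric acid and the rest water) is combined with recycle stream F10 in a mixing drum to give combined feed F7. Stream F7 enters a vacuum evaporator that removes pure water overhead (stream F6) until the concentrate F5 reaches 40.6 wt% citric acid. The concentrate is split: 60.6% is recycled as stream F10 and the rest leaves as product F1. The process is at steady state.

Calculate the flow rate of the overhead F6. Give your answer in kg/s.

1796 kg/s

Overall citric acid balance (none leaves overhead): citric acid in fresh feed = citric acid in product, i.e. 2250×0.082 = (1−0.606)·F5·0.406.
F5 = 184.5/(0.406×0.394) = 1153.4 kg/s.
Recycle F10 = 0.606×1153.4 = 698.95 kg/s.
Combined feed F7 = 2250 + 698.95 = 2949 kg/s.
Overhead F6 = F7 − F5 = 2949 − 1153.4 = 1795.6 kg/s.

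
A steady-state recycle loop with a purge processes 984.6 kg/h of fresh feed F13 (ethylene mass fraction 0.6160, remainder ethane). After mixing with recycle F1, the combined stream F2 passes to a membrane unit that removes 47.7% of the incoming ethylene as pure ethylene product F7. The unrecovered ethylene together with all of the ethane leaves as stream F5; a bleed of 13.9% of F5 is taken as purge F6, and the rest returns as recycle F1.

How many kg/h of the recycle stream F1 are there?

ethane enters only via F13 and leaves only via the purge: 984.6×0.384 = 0.139×(ethane in F5), and the membrane unit passes all ethane, so ethane in F2 = ethane in F5 = 2720 kg/h.
ethylene in F2: m_A = 984.6×0.616 + (1−0.139)·(1−0.477)·m_A, so m_A = 606.51/0.5497 = 1103.4 kg/h.
F5 = (1−0.477)×1103.4 + 2720 = 3297.1 kg/h.
Recycle F1 = (1−0.139)×3297.1 = 2838.8 kg/h.

2839 kg/h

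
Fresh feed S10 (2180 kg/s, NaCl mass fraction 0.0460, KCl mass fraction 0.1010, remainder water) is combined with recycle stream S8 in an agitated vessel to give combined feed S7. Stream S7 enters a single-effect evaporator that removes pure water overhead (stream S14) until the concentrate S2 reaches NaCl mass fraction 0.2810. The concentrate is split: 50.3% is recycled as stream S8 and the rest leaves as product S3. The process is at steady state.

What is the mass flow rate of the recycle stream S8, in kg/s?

361.2 kg/s

Overall NaCl balance (none leaves overhead): NaCl in fresh feed = NaCl in product, i.e. 2180×0.046 = (1−0.503)·S2·0.281.
S2 = 100.28/(0.281×0.497) = 718.04 kg/s.
Recycle S8 = 0.503×718.04 = 361.18 kg/s.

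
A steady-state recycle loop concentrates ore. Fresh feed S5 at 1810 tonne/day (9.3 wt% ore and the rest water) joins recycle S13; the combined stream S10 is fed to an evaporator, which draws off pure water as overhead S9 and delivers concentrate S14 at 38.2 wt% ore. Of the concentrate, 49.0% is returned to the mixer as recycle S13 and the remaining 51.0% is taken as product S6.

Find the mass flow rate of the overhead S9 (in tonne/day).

1369 tonne/day

Overall ore balance (none leaves overhead): ore in fresh feed = ore in product, i.e. 1810×0.093 = (1−0.490)·S14·0.382.
S14 = 168.33/(0.382×0.510) = 864.03 tonne/day.
Recycle S13 = 0.490×864.03 = 423.37 tonne/day.
Combined feed S10 = 1810 + 423.37 = 2233.4 tonne/day.
Overhead S9 = S10 − S14 = 2233.4 − 864.03 = 1369.3 tonne/day.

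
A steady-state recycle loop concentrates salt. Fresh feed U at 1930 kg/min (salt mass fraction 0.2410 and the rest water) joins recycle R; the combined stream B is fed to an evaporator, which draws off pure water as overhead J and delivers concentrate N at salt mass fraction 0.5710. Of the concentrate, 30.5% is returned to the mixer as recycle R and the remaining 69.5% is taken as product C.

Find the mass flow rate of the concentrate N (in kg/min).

1172 kg/min

Overall salt balance (none leaves overhead): salt in fresh feed = salt in product, i.e. 1930×0.241 = (1−0.305)·N·0.571.
N = 465.13/(0.571×0.695) = 1172.1 kg/min.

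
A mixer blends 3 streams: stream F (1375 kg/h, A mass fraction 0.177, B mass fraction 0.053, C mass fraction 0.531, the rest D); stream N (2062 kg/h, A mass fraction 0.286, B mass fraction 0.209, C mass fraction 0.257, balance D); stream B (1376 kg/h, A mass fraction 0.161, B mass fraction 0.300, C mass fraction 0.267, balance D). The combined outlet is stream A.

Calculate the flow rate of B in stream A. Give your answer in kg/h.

B out = B in = 1375×0.053 + 2062×0.209 + 1376×0.300 = 916.63 kg/h.

916.6 kg/h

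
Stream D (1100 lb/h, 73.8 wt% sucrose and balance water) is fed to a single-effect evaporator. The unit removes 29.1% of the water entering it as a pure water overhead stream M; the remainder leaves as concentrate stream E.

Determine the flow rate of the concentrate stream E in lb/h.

water entering = 1100×0.262 = 288.2 lb/h; overhead removed = 0.291×288.2 = 83.866 lb/h.
Concentrate = 1100 − 83.866 = 1016.1 lb/h.

1016 lb/h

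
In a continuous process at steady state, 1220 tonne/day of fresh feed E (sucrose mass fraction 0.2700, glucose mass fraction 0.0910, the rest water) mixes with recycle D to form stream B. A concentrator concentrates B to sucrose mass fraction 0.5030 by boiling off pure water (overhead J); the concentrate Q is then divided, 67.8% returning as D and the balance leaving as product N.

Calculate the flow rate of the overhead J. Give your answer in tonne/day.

565.1 tonne/day

Overall sucrose balance (none leaves overhead): sucrose in fresh feed = sucrose in product, i.e. 1220×0.270 = (1−0.678)·Q·0.503.
Q = 329.4/(0.503×0.322) = 2033.8 tonne/day.
Recycle D = 0.678×2033.8 = 1378.9 tonne/day.
Combined feed B = 1220 + 1378.9 = 2598.9 tonne/day.
Overhead J = B − Q = 2598.9 − 2033.8 = 565.13 tonne/day.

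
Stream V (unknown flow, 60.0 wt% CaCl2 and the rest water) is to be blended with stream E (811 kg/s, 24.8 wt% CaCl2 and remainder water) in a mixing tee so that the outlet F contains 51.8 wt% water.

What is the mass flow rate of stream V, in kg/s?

Let V be the unknown flow. Total out = 811 + V.
water balance: 609.87 + 0.400·V = 0.518·(811 + V)
(0.400 − 0.518)·V = 0.518×811 − 609.87 = -189.77
V = -189.77 / -0.118 = 1608.3 kg/s

1608 kg/s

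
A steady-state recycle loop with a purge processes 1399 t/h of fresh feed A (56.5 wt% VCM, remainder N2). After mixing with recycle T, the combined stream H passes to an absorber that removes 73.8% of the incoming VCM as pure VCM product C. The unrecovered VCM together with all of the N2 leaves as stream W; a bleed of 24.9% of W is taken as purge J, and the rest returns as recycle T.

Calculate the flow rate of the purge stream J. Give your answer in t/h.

672.8 t/h

N2 enters only via A and leaves only via the purge: 1399×0.435 = 0.249×(N2 in W), and the absorber passes all N2, so N2 in H = N2 in W = 2444 t/h.
VCM in H: m_A = 1399×0.565 + (1−0.249)·(1−0.738)·m_A, so m_A = 790.43/0.8032 = 984.06 t/h.
W = (1−0.738)×984.06 + 2444 = 2701.9 t/h.
Purge J = 0.249×2701.9 = 672.76 t/h.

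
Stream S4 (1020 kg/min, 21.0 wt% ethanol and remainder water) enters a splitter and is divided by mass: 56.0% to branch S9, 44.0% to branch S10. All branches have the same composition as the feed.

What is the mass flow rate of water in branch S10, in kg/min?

Branch S10 total = 0.440×1020 = 448.8 kg/min.
water in S10 = 0.790×448.8 = 354.55 kg/min.

354.6 kg/min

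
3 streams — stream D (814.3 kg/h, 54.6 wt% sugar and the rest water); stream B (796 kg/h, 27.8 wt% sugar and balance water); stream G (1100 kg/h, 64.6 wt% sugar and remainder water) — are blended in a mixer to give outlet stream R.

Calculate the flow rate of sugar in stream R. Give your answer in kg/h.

1376 kg/h

sugar out = sugar in = 814.3×0.546 + 796×0.278 + 1100×0.646 = 1376.5 kg/h.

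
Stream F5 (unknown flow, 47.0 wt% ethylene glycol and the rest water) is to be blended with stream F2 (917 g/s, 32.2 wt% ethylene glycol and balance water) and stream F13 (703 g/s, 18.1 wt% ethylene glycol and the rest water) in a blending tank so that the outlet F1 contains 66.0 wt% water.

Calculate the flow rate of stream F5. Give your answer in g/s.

Let F5 be the unknown flow. Total out = 1620 + F5.
water balance: 1197.5 + 0.530·F5 = 0.660·(1620 + F5)
(0.530 − 0.660)·F5 = 0.660×1620 − 1197.5 = -128.28
F5 = -128.28 / -0.130 = 986.79 g/s

986.8 g/s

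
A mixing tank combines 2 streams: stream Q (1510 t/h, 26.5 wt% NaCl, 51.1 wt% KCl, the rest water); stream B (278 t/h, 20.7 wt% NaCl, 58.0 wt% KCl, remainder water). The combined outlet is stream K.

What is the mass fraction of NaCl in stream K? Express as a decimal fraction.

0.2560

Total flow out = 1510 + 278 = 1788 t/h.
NaCl in = 1510×0.265 + 278×0.207 = 457.7 t/h.
NaCl mass fraction in K = 457.7/1788 = 0.2560.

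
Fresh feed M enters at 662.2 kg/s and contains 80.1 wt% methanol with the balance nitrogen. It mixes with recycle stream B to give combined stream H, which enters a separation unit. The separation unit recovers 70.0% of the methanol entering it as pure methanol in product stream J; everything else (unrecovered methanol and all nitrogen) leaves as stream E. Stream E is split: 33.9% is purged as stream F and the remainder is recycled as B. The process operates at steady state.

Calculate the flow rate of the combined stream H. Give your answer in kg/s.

1050 kg/s

nitrogen enters only via M and leaves only via the purge: 662.2×0.199 = 0.339×(nitrogen in E), and the separation unit passes all nitrogen, so nitrogen in H = nitrogen in E = 388.73 kg/s.
methanol in H: m_A = 662.2×0.801 + (1−0.339)·(1−0.700)·m_A, so m_A = 530.42/0.8017 = 661.62 kg/s.
H = 661.62 + 388.73 = 1050.3 kg/s.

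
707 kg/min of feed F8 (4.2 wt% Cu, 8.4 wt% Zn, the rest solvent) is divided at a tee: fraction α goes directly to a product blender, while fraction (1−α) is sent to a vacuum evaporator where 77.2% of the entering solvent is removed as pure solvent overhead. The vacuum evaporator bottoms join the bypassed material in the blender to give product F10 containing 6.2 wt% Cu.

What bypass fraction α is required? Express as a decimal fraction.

All 707×0.042 = 29.694 kg/min of Cu reaches F10, so F10 = 29.694/0.062 = 478.94 kg/min and vapour = 228.06 kg/min.
The evaporator receives (1−α)·707 of feed at 0.874 solvent and removes 0.772 of that solvent:
0.772×0.874×(1−α)×707 = 228.06
(1−α) = 228.06/477.03 = 0.4781;  α = 0.5219.

0.522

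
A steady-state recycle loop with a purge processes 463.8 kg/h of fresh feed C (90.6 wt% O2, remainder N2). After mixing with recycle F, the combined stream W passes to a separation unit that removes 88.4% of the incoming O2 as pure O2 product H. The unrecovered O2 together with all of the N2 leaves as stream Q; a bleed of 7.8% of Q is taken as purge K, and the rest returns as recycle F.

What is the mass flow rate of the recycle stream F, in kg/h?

565.7 kg/h

N2 enters only via C and leaves only via the purge: 463.8×0.094 = 0.078×(N2 in Q), and the separation unit passes all N2, so N2 in W = N2 in Q = 558.94 kg/h.
O2 in W: m_A = 463.8×0.906 + (1−0.078)·(1−0.884)·m_A, so m_A = 420.2/0.8930 = 470.53 kg/h.
Q = (1−0.884)×470.53 + 558.94 = 613.52 kg/h.
Recycle F = (1−0.078)×613.52 = 565.67 kg/h.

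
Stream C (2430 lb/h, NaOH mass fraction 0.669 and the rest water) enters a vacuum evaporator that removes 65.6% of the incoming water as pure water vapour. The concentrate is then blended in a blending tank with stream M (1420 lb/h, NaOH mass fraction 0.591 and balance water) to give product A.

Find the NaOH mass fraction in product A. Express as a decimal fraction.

Vapour removed = 0.656×0.331×2430 = 527.64 lb/h; concentrate = 1902.4 lb/h.
NaOH reaching the mixer = 1625.7 (from concentrate) + 1420×0.591 = 2464.9 lb/h.
Product flow = 1902.4 + 1420 = 3322.4 lb/h; NaOH fraction = 0.742.

0.742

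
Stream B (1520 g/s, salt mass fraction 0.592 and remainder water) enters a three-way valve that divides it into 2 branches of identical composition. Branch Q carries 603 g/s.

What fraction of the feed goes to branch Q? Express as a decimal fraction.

0.397

Fraction to Q = 603/1520 = 0.3967.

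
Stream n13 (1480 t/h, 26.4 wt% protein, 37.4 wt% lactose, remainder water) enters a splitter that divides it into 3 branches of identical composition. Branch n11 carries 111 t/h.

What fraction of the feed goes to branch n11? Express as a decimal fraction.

Fraction to n11 = 111/1480 = 0.0750.

0.075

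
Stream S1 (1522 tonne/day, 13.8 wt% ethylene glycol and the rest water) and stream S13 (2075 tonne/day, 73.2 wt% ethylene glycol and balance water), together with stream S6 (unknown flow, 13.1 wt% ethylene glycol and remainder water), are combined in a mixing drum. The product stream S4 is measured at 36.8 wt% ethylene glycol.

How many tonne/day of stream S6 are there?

1710 tonne/day

Let S6 be the unknown flow. Total out = 3597 + S6.
ethylene glycol balance: 1728.9 + 0.131·S6 = 0.368·(3597 + S6)
(0.131 − 0.368)·S6 = 0.368×3597 − 1728.9 = -405.24
S6 = -405.24 / -0.237 = 1709.9 tonne/day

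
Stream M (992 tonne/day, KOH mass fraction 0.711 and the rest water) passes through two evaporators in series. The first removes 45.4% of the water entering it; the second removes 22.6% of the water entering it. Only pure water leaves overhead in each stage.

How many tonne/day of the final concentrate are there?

water in feed = 992×0.289 = 286.69 tonne/day.
After stage 1: water left = (1−0.454)×286.69 = 156.53; stream total = 861.84 tonne/day.
After stage 2: water left = (1−0.226)×156.53 = 121.16; final concentrate = 826.47 tonne/day.

826.5 tonne/day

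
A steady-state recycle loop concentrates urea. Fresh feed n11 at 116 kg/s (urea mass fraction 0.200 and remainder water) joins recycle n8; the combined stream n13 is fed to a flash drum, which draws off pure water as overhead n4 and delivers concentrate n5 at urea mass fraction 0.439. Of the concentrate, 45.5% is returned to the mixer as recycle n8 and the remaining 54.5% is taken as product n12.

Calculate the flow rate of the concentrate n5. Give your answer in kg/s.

96.97 kg/s

Overall urea balance (none leaves overhead): urea in fresh feed = urea in product, i.e. 116×0.200 = (1−0.455)·n5·0.439.
n5 = 23.2/(0.439×0.545) = 96.968 kg/s.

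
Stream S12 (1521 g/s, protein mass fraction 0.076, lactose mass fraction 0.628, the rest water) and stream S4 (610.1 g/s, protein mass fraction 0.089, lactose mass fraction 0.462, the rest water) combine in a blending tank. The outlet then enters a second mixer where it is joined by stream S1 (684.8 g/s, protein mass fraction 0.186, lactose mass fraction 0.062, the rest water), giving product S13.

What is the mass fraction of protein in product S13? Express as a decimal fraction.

Overall, product flow = 2815.9 g/s.
protein in = 1521×0.076 + 610.1×0.089 + 684.8×0.186 = 297.27 g/s.
protein fraction in S13 = 0.106.

0.106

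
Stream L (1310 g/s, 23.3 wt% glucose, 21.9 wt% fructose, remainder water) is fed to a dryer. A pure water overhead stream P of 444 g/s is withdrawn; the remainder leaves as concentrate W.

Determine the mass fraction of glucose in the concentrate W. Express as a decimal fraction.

0.352

glucose is not removed: 1310×0.233 = 305.23 g/s of glucose enters W.
Concentrate = 1310 − 444 = 866 g/s.
Mass fraction = 305.23/866 = 0.352.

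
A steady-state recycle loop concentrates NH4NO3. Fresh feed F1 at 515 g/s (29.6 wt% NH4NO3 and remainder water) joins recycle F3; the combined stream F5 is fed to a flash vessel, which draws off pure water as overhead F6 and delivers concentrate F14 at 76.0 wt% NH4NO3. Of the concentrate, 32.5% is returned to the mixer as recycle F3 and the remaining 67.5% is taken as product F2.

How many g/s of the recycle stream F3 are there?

Overall NH4NO3 balance (none leaves overhead): NH4NO3 in fresh feed = NH4NO3 in product, i.e. 515×0.296 = (1−0.325)·F14·0.760.
F14 = 152.44/(0.760×0.675) = 297.15 g/s.
Recycle F3 = 0.325×297.15 = 96.575 g/s.

96.58 g/s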